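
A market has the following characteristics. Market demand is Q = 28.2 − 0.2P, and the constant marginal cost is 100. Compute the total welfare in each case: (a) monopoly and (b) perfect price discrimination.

Inverting demand: P = 141 − 5Q.
Monopoly sets MR = MC: 141 − 10Q = 100 ⇒ Q = 4.1, P = 141 − 5·4.1 = 120.5.
CS = ½·(141 − 120.5)·4.1 = 42.025; PS = (120.5 − 100)·4.1 = 84.05; TS = 126.075.
A perfectly discriminating monopolist sells every unit with P(Q) ≥ MC(Q), so output equals the competitive quantity Q = 8.2. Each buyer pays their reservation price, so CS = 0 and the firm captures all surplus.
TS = 168.1 (equal to competitive TS).

Monopoly: TS = 126.075; Perfect PD: TS = 168.1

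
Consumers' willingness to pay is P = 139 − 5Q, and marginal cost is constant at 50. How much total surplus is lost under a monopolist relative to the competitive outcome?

DWL = 198.025

Perfect competition: P = MC = 50, so 139 − 5Q = 50 and Q = 17.8.
A monopolist chooses Q where MR = MC. MR = 139 − 10Q; setting this equal to 50 gives Q = 8.9 and P = 94.5.
DWL is the triangle between Q = 8.9 and Q = 17.8: ½·(17.8 − 8.9)·(94.5 − 50) = 198.025.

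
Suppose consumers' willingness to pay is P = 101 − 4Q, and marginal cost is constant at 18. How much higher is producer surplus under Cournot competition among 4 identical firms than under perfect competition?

PS rises by 275.56

Perfect competition: P = MC = 18, so 101 − 4Q = 18 and Q = 20.75.
PS = (18 − 18)·20.75 = 0.
Cournot with 4 identical firms: the symmetric best-response condition is 101 − 20q = 18. Each firm produces q = 4.15, total output Q = 16.6, price P = 34.6.
PS = (34.6 − 18)·16.6 = 275.56.
Change in producer surplus: 275.56 − 0 = 275.56.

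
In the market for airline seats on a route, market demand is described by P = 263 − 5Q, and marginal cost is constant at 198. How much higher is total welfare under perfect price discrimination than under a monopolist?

TS rises by 105.625

A monopolist chooses Q where MR = MC. MR = 263 − 10Q; setting this equal to 198 gives Q = 6.5 and P = 230.5.
CS = ½·(263 − 230.5)·6.5 = 105.625; PS = (230.5 − 198)·6.5 = 211.25; TS = 316.875.
With perfect price discrimination, output is the efficient level Q = 13 (where demand meets MC), but every buyer pays their willingness to pay: CS = 0 and PS = total surplus.
TS = 422.5 (equal to competitive TS).
Change in total welfare: 422.5 − 316.875 = 105.625.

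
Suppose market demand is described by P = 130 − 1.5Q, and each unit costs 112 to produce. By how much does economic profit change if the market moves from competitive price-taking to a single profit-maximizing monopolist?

Under competition P = MC = 112, so Q = (130 − 112)/1.5 = 12.
Profit = (112 − 112)·12 = 0.
The monopolist equates marginal revenue to marginal cost: 130 − 3Q = 112, so Q = 6. From demand, P = 121.
Profit = (121 − 112)·6 = 54.
Change in economic profit: 54 − 0 = 54.

Economic profit rises by 54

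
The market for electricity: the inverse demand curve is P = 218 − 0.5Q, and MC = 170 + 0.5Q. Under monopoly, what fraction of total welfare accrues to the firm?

Monopoly sets MR = MC: 218 − Q = 170 + 0.5Q ⇒ Q = 32, P = 218 − 0.5·32 = 202.
CS = ½·(218 − 202)·32 = 256.
PS = P·Q − VC(Q) = 202·32 − (170·32 + ½·0.5·32²) = 768.
Share captured = PS/TS = 768/1024 = 0.75.

PS/TS = 0.75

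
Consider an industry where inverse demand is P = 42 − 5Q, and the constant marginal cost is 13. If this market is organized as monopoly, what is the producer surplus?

Monopoly sets MR = MC: 42 − 10Q = 13 ⇒ Q = 2.9, P = 42 − 5·2.9 = 27.5.
PS = (27.5 − 13)·2.9 = 42.05.

PS = 42.05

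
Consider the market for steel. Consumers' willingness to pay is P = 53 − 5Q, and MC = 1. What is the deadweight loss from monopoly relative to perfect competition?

DWL = 67.6

Under competition P = MC = 1, so Q = (53 − 1)/5 = 10.4.
The monopolist equates marginal revenue to marginal cost: 53 − 10Q = 1, so Q = 5.2. From demand, P = 27.
DWL is the triangle between Q = 5.2 and Q = 10.4: ½·(10.4 − 5.2)·(27 − 1) = 67.6.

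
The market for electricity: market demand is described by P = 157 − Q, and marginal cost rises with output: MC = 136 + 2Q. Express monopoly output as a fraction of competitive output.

Monopoly sets MR = MC: 157 − 2Q = 136 + 2Q ⇒ Q = 5.25, P = 157 − 5.25 = 151.75.
Under competition P = MC: 157 − Q = 136 + 2Q ⇒ Q = 7, P = 150.
Ratio Q_m/Q_c = 5.25/7 = 0.75.

Q_m/Q_c = 0.75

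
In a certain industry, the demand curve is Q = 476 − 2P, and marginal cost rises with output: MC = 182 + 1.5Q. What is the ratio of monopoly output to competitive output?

Inverting demand: P = 238 − 0.5Q.
A monopolist chooses Q where MR = MC. MR = 238 − Q; setting this equal to 182 + 1.5Q gives Q = 22.4 and P = 226.8.
Competitive equilibrium sets price equal to marginal cost: 238 − 0.5Q = 182 + 1.5Q, so Q = 28 and P = 224.
Ratio Q_m/Q_c = 22.4/28 = 0.8.

Q_m/Q_c = 0.8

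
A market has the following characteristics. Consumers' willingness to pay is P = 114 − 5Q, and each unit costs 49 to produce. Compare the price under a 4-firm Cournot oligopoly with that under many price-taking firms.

Cournot with 4 identical firms: the symmetric best-response condition is 114 − 25q = 49. Each firm produces q = 2.6, total output Q = 10.4, price P = 62.
Under competition P = MC = 49, so Q = (114 − 49)/5 = 13.

Cournot: P = 62; Competition: P = 49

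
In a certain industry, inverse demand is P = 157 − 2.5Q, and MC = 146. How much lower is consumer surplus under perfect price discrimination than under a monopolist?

The monopolist equates marginal revenue to marginal cost: 157 − 5Q = 146, so Q = 2.2. From demand, P = 151.5.
CS = ½·(157 − 151.5)·2.2 = 6.05.
A perfectly discriminating monopolist sells every unit with P(Q) ≥ MC(Q), so output equals the competitive quantity Q = 4.4. Each buyer pays their reservation price, so CS = 0 and the firm captures all surplus.
CS = 0.
Change in consumer surplus: 0 − 6.05 = −6.05.

CS falls by 6.05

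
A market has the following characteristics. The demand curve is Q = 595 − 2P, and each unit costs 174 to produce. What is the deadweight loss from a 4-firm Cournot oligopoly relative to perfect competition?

DWL = 610.09

Inverting demand: P = 297.5 − 0.5Q.
Perfect competition: P = MC = 174, so 297.5 − 0.5Q = 174 and Q = 247.
With 4 symmetric Cournot firms, each firm's FOC gives 297.5 − 2.5q = 174, so q = 49.4, Q = 4·49.4 = 197.6, and P = 198.7.
DWL is the triangle between Q = 197.6 and Q = 247: ½·(247 − 197.6)·(198.7 − 174) = 610.09.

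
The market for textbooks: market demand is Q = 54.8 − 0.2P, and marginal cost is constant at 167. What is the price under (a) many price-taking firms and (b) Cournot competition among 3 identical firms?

Inverting demand: P = 274 − 5Q.
Competitive firms price at marginal cost: P = 167, giving Q = 21.4.
Cournot with 3 identical firms: the symmetric best-response condition is 274 − 20q = 167. Each firm produces q = 5.35, total output Q = 16.05, price P = 193.75.

Competition: P = 167; Cournot: P = 193.75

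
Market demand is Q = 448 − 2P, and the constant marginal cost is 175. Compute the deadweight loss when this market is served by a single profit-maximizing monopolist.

DWL = 600.25

Inverting demand: P = 224 − 0.5Q.
Competitive firms price at marginal cost: P = 175, giving Q = 98.
A monopolist chooses Q where MR = MC. MR = 224 − Q; setting this equal to 175 gives Q = 49 and P = 199.5.
DWL is the triangle between Q = 49 and Q = 98: ½·(98 − 49)·(199.5 − 175) = 600.25.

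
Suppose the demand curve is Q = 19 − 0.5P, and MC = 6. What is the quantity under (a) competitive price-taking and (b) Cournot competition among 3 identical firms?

Competition: Q = 16; Cournot: Q = 12

Inverting demand: P = 38 − 2Q.
Under competition P = MC = 6, so Q = (38 − 6)/2 = 16.
With 3 symmetric Cournot firms, each firm's FOC gives 38 − 8q = 6, so q = 4, Q = 3·4 = 12, and P = 14.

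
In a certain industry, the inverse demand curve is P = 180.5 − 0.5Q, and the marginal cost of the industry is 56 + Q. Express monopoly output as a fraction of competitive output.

Q_m/Q_c = 0.75

The monopolist equates marginal revenue to marginal cost: 180.5 − Q = 56 + Q, so Q = 62.25. From demand, P = 149.375.
Competitive equilibrium sets price equal to marginal cost: 180.5 − 0.5Q = 56 + Q, so Q = 83 and P = 139.
Ratio Q_m/Q_c = 62.25/83 = 0.75.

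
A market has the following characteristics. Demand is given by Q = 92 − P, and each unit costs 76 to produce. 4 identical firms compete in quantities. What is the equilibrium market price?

P = 79.2

Inverting demand: P = 92 − Q.
Cournot with 4 identical firms: the symmetric best-response condition is 92 − 5q = 76. Each firm produces q = 3.2, total output Q = 12.8, price P = 79.2.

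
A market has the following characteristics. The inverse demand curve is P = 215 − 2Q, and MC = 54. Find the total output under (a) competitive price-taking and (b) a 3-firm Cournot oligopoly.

Competitive firms price at marginal cost: P = 54, giving Q = 80.5.
With 3 symmetric Cournot firms, each firm's FOC gives 215 − 8q = 54, so q = 20.125, Q = 3·20.125 = 60.375, and P = 94.25.

Competition: Q = 80.5; Cournot: Q = 60.375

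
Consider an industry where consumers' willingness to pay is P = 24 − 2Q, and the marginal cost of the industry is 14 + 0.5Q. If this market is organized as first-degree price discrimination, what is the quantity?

With perfect price discrimination, output is the efficient level Q = 4 (where demand meets MC), but every buyer pays their willingness to pay: CS = 0 and PS = total surplus.

Q = 4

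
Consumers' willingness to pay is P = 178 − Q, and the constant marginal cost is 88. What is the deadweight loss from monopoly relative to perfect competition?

DWL = 1012.5

Under competition P = MC = 88, so Q = (178 − 88)/1 = 90.
Monopoly sets MR = MC: 178 − 2Q = 88 ⇒ Q = 45, P = 178 − 45 = 133.
DWL is the triangle between Q = 45 and Q = 90: ½·(90 − 45)·(133 − 88) = 1012.5.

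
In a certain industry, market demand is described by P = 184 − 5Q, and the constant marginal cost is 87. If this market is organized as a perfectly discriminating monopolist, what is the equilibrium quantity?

With perfect price discrimination, output is the efficient level Q = 19.4 (where demand meets MC), but every buyer pays their willingness to pay: CS = 0 and PS = total surplus.

Q = 19.4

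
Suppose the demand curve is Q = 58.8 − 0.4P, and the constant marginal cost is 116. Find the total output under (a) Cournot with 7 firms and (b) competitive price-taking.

Inverting demand: P = 147 − 2.5Q.
Cournot with 7 identical firms: the symmetric best-response condition is 147 − 20q = 116. Each firm produces q = 1.55, total output Q = 10.85, price P = 119.875.
Competitive firms price at marginal cost: P = 116, giving Q = 12.4.

Cournot: Q = 10.85; Competition: Q = 12.4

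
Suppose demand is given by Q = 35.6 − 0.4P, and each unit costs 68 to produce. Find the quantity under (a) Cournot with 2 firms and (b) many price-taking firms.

Cournot: Q = 5.6; Competition: Q = 8.4

Inverting demand: P = 89 − 2.5Q.
In a 2-firm Cournot equilibrium, symmetry and the first-order condition give q = (89 − 68)/(7.5) = 2.8. So Q = 5.6 and P = 75.
Competitive firms price at marginal cost: P = 68, giving Q = 8.4.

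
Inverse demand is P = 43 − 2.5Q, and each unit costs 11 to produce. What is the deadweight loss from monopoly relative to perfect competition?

DWL = 51.2

Competitive firms price at marginal cost: P = 11, giving Q = 12.8.
A monopolist chooses Q where MR = MC. MR = 43 − 5Q; setting this equal to 11 gives Q = 6.4 and P = 27.
DWL is the triangle between Q = 6.4 and Q = 12.8: ½·(12.8 − 6.4)·(27 − 11) = 51.2.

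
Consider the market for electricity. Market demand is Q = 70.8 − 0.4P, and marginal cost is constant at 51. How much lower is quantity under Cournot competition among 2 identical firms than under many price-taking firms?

Inverting demand: P = 177 − 2.5Q.
Competitive firms price at marginal cost: P = 51, giving Q = 50.4.
Cournot with 2 identical firms: the symmetric best-response condition is 177 − 7.5q = 51. Each firm produces q = 16.8, total output Q = 33.6, price P = 93.
Change in quantity: 33.6 − 50.4 = −16.8.

Quantity falls by 16.8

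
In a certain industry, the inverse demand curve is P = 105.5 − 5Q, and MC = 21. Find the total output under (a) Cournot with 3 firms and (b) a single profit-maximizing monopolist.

Cournot: Q = 12.675; Monopoly: Q = 8.45

Cournot with 3 identical firms: the symmetric best-response condition is 105.5 − 20q = 21. Each firm produces q = 4.225, total output Q = 12.675, price P = 42.125.
The monopolist equates marginal revenue to marginal cost: 105.5 − 10Q = 21, so Q = 8.45. From demand, P = 63.25.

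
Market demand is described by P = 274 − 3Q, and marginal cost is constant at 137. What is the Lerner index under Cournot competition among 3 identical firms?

Lerner index = 0.2

With 3 symmetric Cournot firms, each firm's FOC gives 274 − 12q = 137, so q = 137/12, Q = 3·137/12 = 34.25, and P = 171.25.
Lerner index = (P − MC)/P = (171.25 − 137)/171.25 = 0.2.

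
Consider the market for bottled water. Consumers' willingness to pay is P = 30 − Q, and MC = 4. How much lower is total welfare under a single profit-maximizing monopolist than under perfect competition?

Total welfare falls by 84.5

Perfect competition: P = MC = 4, so 30 − Q = 4 and Q = 26.
CS = ½·(30 − 4)·26 = 338; PS = (4 − 4)·26 = 0; TS = 338.
A monopolist chooses Q where MR = MC. MR = 30 − 2Q; setting this equal to 4 gives Q = 13 and P = 17.
CS = ½·(30 − 17)·13 = 84.5; PS = (17 − 4)·13 = 169; TS = 253.5.
Change in total welfare: 253.5 − 338 = −84.5.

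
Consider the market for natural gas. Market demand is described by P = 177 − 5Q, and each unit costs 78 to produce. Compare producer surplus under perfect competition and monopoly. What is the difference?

PS rises by 490.05

Competitive firms price at marginal cost: P = 78, giving Q = 19.8.
PS = (78 − 78)·19.8 = 0.
The monopolist equates marginal revenue to marginal cost: 177 − 10Q = 78, so Q = 9.9. From demand, P = 127.5.
PS = (127.5 − 78)·9.9 = 490.05.
Change in producer surplus: 490.05 − 0 = 490.05.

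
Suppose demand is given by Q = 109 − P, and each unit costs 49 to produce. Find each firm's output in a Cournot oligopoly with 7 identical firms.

q_i = 7.5

Inverting demand: P = 109 − Q.
In a 7-firm Cournot equilibrium, symmetry and the first-order condition give q = (109 − 49)/(8) = 7.5. So Q = 52.5 and P = 56.5.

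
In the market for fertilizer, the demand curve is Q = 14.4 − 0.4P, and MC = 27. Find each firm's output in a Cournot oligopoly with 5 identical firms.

q_i = 0.6

Inverting demand: P = 36 − 2.5Q.
In a 5-firm Cournot equilibrium, symmetry and the first-order condition give q = (36 − 27)/(15) = 0.6. So Q = 3 and P = 28.5.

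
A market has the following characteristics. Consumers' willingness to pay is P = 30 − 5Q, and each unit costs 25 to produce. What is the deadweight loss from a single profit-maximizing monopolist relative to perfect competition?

Under competition P = MC = 25, so Q = (30 − 25)/5 = 1.
A monopolist chooses Q where MR = MC. MR = 30 − 10Q; setting this equal to 25 gives Q = 0.5 and P = 27.5.
DWL is the triangle between Q = 0.5 and Q = 1: ½·(1 − 0.5)·(27.5 − 25) = 0.625.

DWL = 0.625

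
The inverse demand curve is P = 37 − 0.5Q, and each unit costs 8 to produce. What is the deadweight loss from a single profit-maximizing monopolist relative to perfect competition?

DWL = 210.25

Competitive firms price at marginal cost: P = 8, giving Q = 58.
Monopoly sets MR = MC: 37 − Q = 8 ⇒ Q = 29, P = 37 − 0.5·29 = 22.5.
DWL is the triangle between Q = 29 and Q = 58: ½·(58 − 29)·(22.5 − 8) = 210.25.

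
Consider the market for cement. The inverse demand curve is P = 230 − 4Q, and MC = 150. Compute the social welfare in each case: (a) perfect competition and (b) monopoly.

Competition: TS = 800; Monopoly: TS = 600

Competitive firms price at marginal cost: P = 150, giving Q = 20.
CS = ½·(230 − 150)·20 = 800; PS = (150 − 150)·20 = 0; TS = 800.
A monopolist chooses Q where MR = MC. MR = 230 − 8Q; setting this equal to 150 gives Q = 10 and P = 190.
CS = ½·(230 − 190)·10 = 200; PS = (190 − 150)·10 = 400; TS = 600.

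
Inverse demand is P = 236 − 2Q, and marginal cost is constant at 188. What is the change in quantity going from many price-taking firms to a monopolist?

Perfect competition: P = MC = 188, so 236 − 2Q = 188 and Q = 24.
The monopolist equates marginal revenue to marginal cost: 236 − 4Q = 188, so Q = 12. From demand, P = 212.
Change in quantity: 12 − 24 = −12.

Quantity falls by 12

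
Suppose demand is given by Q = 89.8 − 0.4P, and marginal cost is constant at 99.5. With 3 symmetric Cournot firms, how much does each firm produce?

Inverting demand: P = 224.5 − 2.5Q.
Cournot with 3 identical firms: the symmetric best-response condition is 224.5 − 10q = 99.5. Each firm produces q = 12.5, total output Q = 37.5, price P = 130.75.

q_i = 12.5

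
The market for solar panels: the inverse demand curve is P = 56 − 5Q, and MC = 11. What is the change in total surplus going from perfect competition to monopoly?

TS falls by 50.625

Under competition P = MC = 11, so Q = (56 − 11)/5 = 9.
CS = ½·(56 − 11)·9 = 202.5; PS = (11 − 11)·9 = 0; TS = 202.5.
The monopolist equates marginal revenue to marginal cost: 56 − 10Q = 11, so Q = 4.5. From demand, P = 33.5.
CS = ½·(56 − 33.5)·4.5 = 50.625; PS = (33.5 − 11)·4.5 = 101.25; TS = 151.875.
Change in total surplus: 151.875 − 202.5 = −50.625.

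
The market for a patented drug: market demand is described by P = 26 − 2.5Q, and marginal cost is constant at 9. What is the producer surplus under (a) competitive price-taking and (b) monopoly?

Competition: PS = 0; Monopoly: PS = 28.9

Perfect competition: P = MC = 9, so 26 − 2.5Q = 9 and Q = 6.8.
PS = (9 − 9)·6.8 = 0.
Monopoly sets MR = MC: 26 − 5Q = 9 ⇒ Q = 3.4, P = 26 − 2.5·3.4 = 17.5.
PS = (17.5 − 9)·3.4 = 28.9.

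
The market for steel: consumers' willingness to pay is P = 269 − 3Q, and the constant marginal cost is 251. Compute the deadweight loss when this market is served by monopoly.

Under competition P = MC = 251, so Q = (269 − 251)/3 = 6.
A monopolist chooses Q where MR = MC. MR = 269 − 6Q; setting this equal to 251 gives Q = 3 and P = 260.
DWL is the triangle between Q = 3 and Q = 6: ½·(6 − 3)·(260 − 251) = 13.5.

DWL = 13.5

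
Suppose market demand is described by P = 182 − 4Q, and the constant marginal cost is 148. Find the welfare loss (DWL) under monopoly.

DWL = 36.125

Under competition P = MC = 148, so Q = (182 − 148)/4 = 8.5.
Monopoly sets MR = MC: 182 − 8Q = 148 ⇒ Q = 4.25, P = 182 − 4·4.25 = 165.
DWL is the triangle between Q = 4.25 and Q = 8.5: ½·(8.5 − 4.25)·(165 − 148) = 36.125.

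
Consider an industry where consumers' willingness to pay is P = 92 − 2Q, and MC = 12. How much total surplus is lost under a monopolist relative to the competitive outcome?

DWL = 400

Competitive firms price at marginal cost: P = 12, giving Q = 40.
A monopolist chooses Q where MR = MC. MR = 92 − 4Q; setting this equal to 12 gives Q = 20 and P = 52.
DWL is the triangle between Q = 20 and Q = 40: ½·(40 − 20)·(52 − 12) = 400.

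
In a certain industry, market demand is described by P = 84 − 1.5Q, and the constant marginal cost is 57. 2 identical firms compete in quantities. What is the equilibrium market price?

With 2 symmetric Cournot firms, each firm's FOC gives 84 − 4.5q = 57, so q = 6, Q = 2·6 = 12, and P = 66.

P = 66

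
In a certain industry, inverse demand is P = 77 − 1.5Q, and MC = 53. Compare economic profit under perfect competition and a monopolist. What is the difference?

π rises by 96

Under competition P = MC = 53, so Q = (77 − 53)/1.5 = 16.
Profit = (53 − 53)·16 = 0.
The monopolist equates marginal revenue to marginal cost: 77 − 3Q = 53, so Q = 8. From demand, P = 65.
Profit = (65 − 53)·8 = 96.
Change in economic profit: 96 − 0 = 96.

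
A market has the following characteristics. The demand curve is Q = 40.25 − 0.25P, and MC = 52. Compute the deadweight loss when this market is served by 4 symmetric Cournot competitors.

DWL = 59.405

Inverting demand: P = 161 − 4Q.
Competitive firms price at marginal cost: P = 52, giving Q = 27.25.
Cournot with 4 identical firms: the symmetric best-response condition is 161 − 20q = 52. Each firm produces q = 5.45, total output Q = 21.8, price P = 73.8.
DWL is the triangle between Q = 21.8 and Q = 27.25: ½·(27.25 − 21.8)·(73.8 − 52) = 59.405.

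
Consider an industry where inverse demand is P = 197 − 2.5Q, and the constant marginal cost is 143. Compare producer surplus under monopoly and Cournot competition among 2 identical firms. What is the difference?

PS falls by 32.4

The monopolist equates marginal revenue to marginal cost: 197 − 5Q = 143, so Q = 10.8. From demand, P = 170.
PS = (170 − 143)·10.8 = 291.6.
With 2 symmetric Cournot firms, each firm's FOC gives 197 − 7.5q = 143, so q = 7.2, Q = 2·7.2 = 14.4, and P = 161.
PS = (161 − 143)·14.4 = 259.2.
Change in producer surplus: 259.2 − 291.6 = −32.4.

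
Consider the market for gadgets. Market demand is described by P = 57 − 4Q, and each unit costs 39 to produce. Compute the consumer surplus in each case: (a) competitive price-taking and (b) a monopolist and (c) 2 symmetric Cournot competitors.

Competition: CS = 40.5; Monopoly: CS = 10.125; Cournot: CS = 18

Perfect competition: P = MC = 39, so 57 − 4Q = 39 and Q = 4.5.
CS = ½·(57 − 39)·4.5 = 40.5.
A monopolist chooses Q where MR = MC. MR = 57 − 8Q; setting this equal to 39 gives Q = 2.25 and P = 48.
CS = ½·(57 − 48)·2.25 = 10.125.
With 2 symmetric Cournot firms, each firm's FOC gives 57 − 12q = 39, so q = 1.5, Q = 2·1.5 = 3, and P = 45.
CS = ½·(57 − 45)·3 = 18.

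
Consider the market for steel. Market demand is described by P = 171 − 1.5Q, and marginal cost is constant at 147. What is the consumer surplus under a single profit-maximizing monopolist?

A monopolist chooses Q where MR = MC. MR = 171 − 3Q; setting this equal to 147 gives Q = 8 and P = 159.
CS = ½·(171 − 159)·8 = 48.

CS = 48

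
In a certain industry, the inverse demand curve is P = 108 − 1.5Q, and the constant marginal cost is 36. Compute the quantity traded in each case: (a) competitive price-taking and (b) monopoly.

Competitive firms price at marginal cost: P = 36, giving Q = 48.
A monopolist chooses Q where MR = MC. MR = 108 − 3Q; setting this equal to 36 gives Q = 24 and P = 72.

Competition: Q = 48; Monopoly: Q = 24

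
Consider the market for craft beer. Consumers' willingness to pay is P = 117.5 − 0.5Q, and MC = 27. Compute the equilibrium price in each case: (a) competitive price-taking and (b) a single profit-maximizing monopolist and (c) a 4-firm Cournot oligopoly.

Perfect competition: P = MC = 27, so 117.5 − 0.5Q = 27 and Q = 181.
A monopolist chooses Q where MR = MC. MR = 117.5 − Q; setting this equal to 27 gives Q = 90.5 and P = 72.25.
With 4 symmetric Cournot firms, each firm's FOC gives 117.5 − 2.5q = 27, so q = 36.2, Q = 4·36.2 = 144.8, and P = 45.1.

Competition: P = 27; Monopoly: P = 72.25; Cournot: P = 45.1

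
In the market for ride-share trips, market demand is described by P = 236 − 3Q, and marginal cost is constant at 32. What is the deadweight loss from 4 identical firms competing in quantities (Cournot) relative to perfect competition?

DWL = 277.44

Perfect competition: P = MC = 32, so 236 − 3Q = 32 and Q = 68.
With 4 symmetric Cournot firms, each firm's FOC gives 236 − 15q = 32, so q = 13.6, Q = 4·13.6 = 54.4, and P = 72.8.
DWL is the triangle between Q = 54.4 and Q = 68: ½·(68 − 54.4)·(72.8 − 32) = 277.44.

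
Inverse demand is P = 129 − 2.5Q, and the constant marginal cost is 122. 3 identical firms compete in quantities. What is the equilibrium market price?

P = 123.75

Cournot with 3 identical firms: the symmetric best-response condition is 129 − 10q = 122. Each firm produces q = 0.7, total output Q = 2.1, price P = 123.75.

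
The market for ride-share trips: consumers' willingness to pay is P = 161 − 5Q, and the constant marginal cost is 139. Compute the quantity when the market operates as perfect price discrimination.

Under first-degree price discrimination the firm charges each unit its demand price and produces up to where P = MC, i.e. Q = 4.4. Consumer surplus is zero; producer surplus equals total surplus.

Q = 4.4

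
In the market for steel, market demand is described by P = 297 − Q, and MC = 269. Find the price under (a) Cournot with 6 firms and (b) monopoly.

In a 6-firm Cournot equilibrium, symmetry and the first-order condition give q = (297 − 269)/(7) = 4. So Q = 24 and P = 273.
Monopoly sets MR = MC: 297 − 2Q = 269 ⇒ Q = 14, P = 297 − 14 = 283.

Cournot: P = 273; Monopoly: P = 283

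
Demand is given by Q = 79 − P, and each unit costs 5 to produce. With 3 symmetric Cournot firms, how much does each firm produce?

q_i = 18.5

Inverting demand: P = 79 − Q.
In a 3-firm Cournot equilibrium, symmetry and the first-order condition give q = (79 − 5)/(4) = 18.5. So Q = 55.5 and P = 23.5.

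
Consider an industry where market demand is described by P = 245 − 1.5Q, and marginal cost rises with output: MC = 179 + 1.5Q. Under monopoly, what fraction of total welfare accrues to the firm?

Monopoly sets MR = MC: 245 − 3Q = 179 + 1.5Q ⇒ Q = 44/3, P = 245 − 1.5·44/3 = 223.
CS = ½·(245 − 223)·44/3 = 484/3.
PS = P·Q − VC(Q) = 223·44/3 − (179·44/3 + ½·1.5·(44/3)²) = 484.
Share captured = PS/TS = 484/(1936/3) = 0.75.

PS/TS = 0.75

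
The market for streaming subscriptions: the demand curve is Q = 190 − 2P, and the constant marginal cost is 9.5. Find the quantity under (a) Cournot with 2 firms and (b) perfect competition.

Cournot: Q = 114; Competition: Q = 171

Inverting demand: P = 95 − 0.5Q.
In a 2-firm Cournot equilibrium, symmetry and the first-order condition give q = (95 − 9.5)/(1.5) = 57. So Q = 114 and P = 38.
Perfect competition: P = MC = 9.5, so 95 − 0.5Q = 9.5 and Q = 171.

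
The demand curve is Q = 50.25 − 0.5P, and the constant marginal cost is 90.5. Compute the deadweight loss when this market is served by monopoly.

Inverting demand: P = 100.5 − 2Q.
Perfect competition: P = MC = 90.5, so 100.5 − 2Q = 90.5 and Q = 5.
The monopolist equates marginal revenue to marginal cost: 100.5 − 4Q = 90.5, so Q = 2.5. From demand, P = 95.5.
DWL is the triangle between Q = 2.5 and Q = 5: ½·(5 − 2.5)·(95.5 − 90.5) = 6.25.

DWL = 6.25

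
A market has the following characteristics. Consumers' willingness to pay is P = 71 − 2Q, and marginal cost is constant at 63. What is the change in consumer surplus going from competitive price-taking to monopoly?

Competitive firms price at marginal cost: P = 63, giving Q = 4.
CS = ½·(71 − 63)·4 = 16.
A monopolist chooses Q where MR = MC. MR = 71 − 4Q; setting this equal to 63 gives Q = 2 and P = 67.
CS = ½·(71 − 67)·2 = 4.
Change in consumer surplus: 4 − 16 = −12.

CS falls by 12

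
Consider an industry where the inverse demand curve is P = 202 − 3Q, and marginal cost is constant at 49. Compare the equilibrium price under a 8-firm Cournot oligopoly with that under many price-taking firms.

In a 8-firm Cournot equilibrium, symmetry and the first-order condition give q = (202 − 49)/(27) = 17/3. So Q = 136/3 and P = 66.
Under competition P = MC = 49, so Q = (202 − 49)/3 = 51.

Cournot: P = 66; Competition: P = 49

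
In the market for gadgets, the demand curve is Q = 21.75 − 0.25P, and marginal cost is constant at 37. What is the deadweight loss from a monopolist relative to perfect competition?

Inverting demand: P = 87 − 4Q.
Perfect competition: P = MC = 37, so 87 − 4Q = 37 and Q = 12.5.
A monopolist chooses Q where MR = MC. MR = 87 − 8Q; setting this equal to 37 gives Q = 6.25 and P = 62.
DWL is the triangle between Q = 6.25 and Q = 12.5: ½·(12.5 − 6.25)·(62 − 37) = 78.125.

DWL = 78.125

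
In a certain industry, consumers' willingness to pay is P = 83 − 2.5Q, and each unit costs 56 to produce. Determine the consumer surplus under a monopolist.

CS = 36.45

A monopolist chooses Q where MR = MC. MR = 83 − 5Q; setting this equal to 56 gives Q = 5.4 and P = 69.5.
CS = ½·(83 − 69.5)·5.4 = 36.45.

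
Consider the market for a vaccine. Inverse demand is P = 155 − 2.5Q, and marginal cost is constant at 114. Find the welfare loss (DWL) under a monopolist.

Competitive firms price at marginal cost: P = 114, giving Q = 16.4.
Monopoly sets MR = MC: 155 − 5Q = 114 ⇒ Q = 8.2, P = 155 − 2.5·8.2 = 134.5.
DWL is the triangle between Q = 8.2 and Q = 16.4: ½·(16.4 − 8.2)·(134.5 − 114) = 84.05.

DWL = 84.05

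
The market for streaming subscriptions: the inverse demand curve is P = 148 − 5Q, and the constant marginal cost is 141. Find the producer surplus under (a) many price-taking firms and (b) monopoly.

Competition: PS = 0; Monopoly: PS = 2.45

Under competition P = MC = 141, so Q = (148 − 141)/5 = 1.4.
PS = (141 − 141)·1.4 = 0.
Monopoly sets MR = MC: 148 − 10Q = 141 ⇒ Q = 0.7, P = 148 − 5·0.7 = 144.5.
PS = (144.5 − 141)·0.7 = 2.45.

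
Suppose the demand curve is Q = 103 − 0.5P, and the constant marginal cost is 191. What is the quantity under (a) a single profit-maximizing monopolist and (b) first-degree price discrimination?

Monopoly: Q = 3.75; Perfect PD: Q = 7.5

Inverting demand: P = 206 − 2Q.
A monopolist chooses Q where MR = MC. MR = 206 − 4Q; setting this equal to 191 gives Q = 3.75 and P = 198.5.
With perfect price discrimination, output is the efficient level Q = 7.5 (where demand meets MC), but every buyer pays their willingness to pay: CS = 0 and PS = total surplus.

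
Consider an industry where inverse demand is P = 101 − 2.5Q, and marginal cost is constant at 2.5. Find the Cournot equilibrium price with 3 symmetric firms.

Cournot with 3 identical firms: the symmetric best-response condition is 101 − 10q = 2.5. Each firm produces q = 9.85, total output Q = 29.55, price P = 27.125.

P = 27.125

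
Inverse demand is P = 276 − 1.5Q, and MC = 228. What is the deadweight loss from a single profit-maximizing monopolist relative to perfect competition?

Under competition P = MC = 228, so Q = (276 − 228)/1.5 = 32.
Monopoly sets MR = MC: 276 − 3Q = 228 ⇒ Q = 16, P = 276 − 1.5·16 = 252.
DWL is the triangle between Q = 16 and Q = 32: ½·(32 − 16)·(252 − 228) = 192.

DWL = 192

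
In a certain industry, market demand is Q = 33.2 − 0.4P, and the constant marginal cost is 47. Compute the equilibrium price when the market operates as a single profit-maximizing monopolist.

Inverting demand: P = 83 − 2.5Q.
A monopolist chooses Q where MR = MC. MR = 83 − 5Q; setting this equal to 47 gives Q = 7.2 and P = 65.

P = 65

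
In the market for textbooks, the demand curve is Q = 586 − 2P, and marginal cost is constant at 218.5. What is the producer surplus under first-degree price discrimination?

PS = 5550.25

Inverting demand: P = 293 − 0.5Q.
A perfectly discriminating monopolist sells every unit with P(Q) ≥ MC(Q), so output equals the competitive quantity Q = 149. Each buyer pays their reservation price, so CS = 0 and the firm captures all surplus.
PS = ½·(293 − 218.5)·149 = 5550.25.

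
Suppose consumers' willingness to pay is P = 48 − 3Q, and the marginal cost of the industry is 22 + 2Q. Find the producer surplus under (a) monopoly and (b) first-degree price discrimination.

Monopoly: PS = 42.25; Perfect PD: PS = 67.6

The monopolist equates marginal revenue to marginal cost: 48 − 6Q = 22 + 2Q, so Q = 3.25. From demand, P = 38.25.
PS = P·Q − VC(Q) = 38.25·3.25 − (22·3.25 + ½·2·3.25²) = 42.25.
With perfect price discrimination, output is the efficient level Q = 5.2 (where demand meets MC), but every buyer pays their willingness to pay: CS = 0 and PS = total surplus.
PS = ½·(48 − 22)·5.2 = 67.6.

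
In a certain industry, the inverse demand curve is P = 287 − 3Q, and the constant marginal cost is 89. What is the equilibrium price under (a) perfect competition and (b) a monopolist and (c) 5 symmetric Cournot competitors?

Competition: P = 89; Monopoly: P = 188; Cournot: P = 122

Competitive firms price at marginal cost: P = 89, giving Q = 66.
A monopolist chooses Q where MR = MC. MR = 287 − 6Q; setting this equal to 89 gives Q = 33 and P = 188.
In a 5-firm Cournot equilibrium, symmetry and the first-order condition give q = (287 − 89)/(18) = 11. So Q = 55 and P = 122.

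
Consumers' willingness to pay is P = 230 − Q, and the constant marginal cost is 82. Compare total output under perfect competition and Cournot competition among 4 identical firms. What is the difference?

Total output falls by 29.6

Perfect competition: P = MC = 82, so 230 − Q = 82 and Q = 148.
In a 4-firm Cournot equilibrium, symmetry and the first-order condition give q = (230 − 82)/(5) = 29.6. So Q = 118.4 and P = 111.6.
Change in total output: 118.4 − 148 = −29.6.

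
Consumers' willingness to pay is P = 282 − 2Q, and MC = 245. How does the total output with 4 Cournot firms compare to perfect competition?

In a 4-firm Cournot equilibrium, symmetry and the first-order condition give q = (282 − 245)/(10) = 3.7. So Q = 14.8 and P = 252.4.
Competitive firms price at marginal cost: P = 245, giving Q = 18.5.

Cournot: Q = 14.8; Competition: Q = 18.5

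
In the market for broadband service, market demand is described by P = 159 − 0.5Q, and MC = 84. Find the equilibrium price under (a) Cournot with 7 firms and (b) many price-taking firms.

Cournot with 7 identical firms: the symmetric best-response condition is 159 − 4q = 84. Each firm produces q = 18.75, total output Q = 131.25, price P = 93.375.
Competitive firms price at marginal cost: P = 84, giving Q = 150.

Cournot: P = 93.375; Competition: P = 84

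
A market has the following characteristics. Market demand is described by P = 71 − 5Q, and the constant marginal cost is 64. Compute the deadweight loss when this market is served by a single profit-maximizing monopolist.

Perfect competition: P = MC = 64, so 71 − 5Q = 64 and Q = 1.4.
The monopolist equates marginal revenue to marginal cost: 71 − 10Q = 64, so Q = 0.7. From demand, P = 67.5.
DWL is the triangle between Q = 0.7 and Q = 1.4: ½·(1.4 − 0.7)·(67.5 − 64) = 1.225.

DWL = 1.225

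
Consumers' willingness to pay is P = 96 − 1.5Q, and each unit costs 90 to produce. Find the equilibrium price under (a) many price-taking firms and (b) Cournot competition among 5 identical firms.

Competition: P = 90; Cournot: P = 91

Under competition P = MC = 90, so Q = (96 − 90)/1.5 = 4.
With 5 symmetric Cournot firms, each firm's FOC gives 96 − 9q = 90, so q = 2/3, Q = 5·2/3 = 10/3, and P = 91.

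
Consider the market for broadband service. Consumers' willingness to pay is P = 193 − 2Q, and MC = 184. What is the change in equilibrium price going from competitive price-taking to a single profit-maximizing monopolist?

P rises by 4.5

Perfect competition: P = MC = 184, so 193 − 2Q = 184 and Q = 4.5.
A monopolist chooses Q where MR = MC. MR = 193 − 4Q; setting this equal to 184 gives Q = 2.25 and P = 188.5.
Change in equilibrium price: 188.5 − 184 = 4.5.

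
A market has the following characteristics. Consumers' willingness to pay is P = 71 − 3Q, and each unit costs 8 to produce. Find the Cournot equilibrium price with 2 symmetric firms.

Cournot with 2 identical firms: the symmetric best-response condition is 71 − 9q = 8. Each firm produces q = 7, total output Q = 14, price P = 29.

P = 29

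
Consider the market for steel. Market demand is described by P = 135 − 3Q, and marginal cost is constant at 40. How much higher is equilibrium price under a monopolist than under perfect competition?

Competitive firms price at marginal cost: P = 40, giving Q = 95/3.
Monopoly sets MR = MC: 135 − 6Q = 40 ⇒ Q = 95/6, P = 135 − 3·95/6 = 87.5.
Change in equilibrium price: 87.5 − 40 = 47.5.

P rises by 47.5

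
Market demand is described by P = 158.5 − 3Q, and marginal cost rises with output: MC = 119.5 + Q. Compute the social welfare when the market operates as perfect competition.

TS = 190.125

Under competition P = MC: 158.5 − 3Q = 119.5 + Q ⇒ Q = 9.75, P = 129.25.
CS = ½·(158.5 − 129.25)·9.75 = 4563/32; PS = (129.25·9.75 − 119.5·9.75 − ½·1·9.75²) = 1521/32; TS = 190.125.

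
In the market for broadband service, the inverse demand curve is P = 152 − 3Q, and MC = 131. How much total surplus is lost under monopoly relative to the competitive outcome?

DWL = 18.375

Competitive firms price at marginal cost: P = 131, giving Q = 7.
The monopolist equates marginal revenue to marginal cost: 152 − 6Q = 131, so Q = 3.5. From demand, P = 141.5.
DWL is the triangle between Q = 3.5 and Q = 7: ½·(7 − 3.5)·(141.5 − 131) = 18.375.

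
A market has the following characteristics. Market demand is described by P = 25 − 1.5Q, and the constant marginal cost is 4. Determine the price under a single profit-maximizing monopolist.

P = 14.5

The monopolist equates marginal revenue to marginal cost: 25 − 3Q = 4, so Q = 7. From demand, P = 14.5.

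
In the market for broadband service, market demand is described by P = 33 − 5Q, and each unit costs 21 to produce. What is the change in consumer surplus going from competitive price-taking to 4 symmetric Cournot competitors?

CS falls by 5.184

Perfect competition: P = MC = 21, so 33 − 5Q = 21 and Q = 2.4.
CS = ½·(33 − 21)·2.4 = 14.4.
Cournot with 4 identical firms: the symmetric best-response condition is 33 − 25q = 21. Each firm produces q = 0.48, total output Q = 1.92, price P = 23.4.
CS = ½·(33 − 23.4)·1.92 = 9.216.
Change in consumer surplus: 9.216 − 14.4 = −5.184.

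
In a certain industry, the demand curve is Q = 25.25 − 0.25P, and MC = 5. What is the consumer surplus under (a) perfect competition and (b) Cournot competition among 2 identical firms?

Competition: CS = 1152; Cournot: CS = 512

Inverting demand: P = 101 − 4Q.
Competitive firms price at marginal cost: P = 5, giving Q = 24.
CS = ½·(101 − 5)·24 = 1152.
Cournot with 2 identical firms: the symmetric best-response condition is 101 − 12q = 5. Each firm produces q = 8, total output Q = 16, price P = 37.
CS = ½·(101 − 37)·16 = 512.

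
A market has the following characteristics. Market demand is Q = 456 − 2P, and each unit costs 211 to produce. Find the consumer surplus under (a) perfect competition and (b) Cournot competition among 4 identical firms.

Competition: CS = 289; Cournot: CS = 184.96

Inverting demand: P = 228 − 0.5Q.
Under competition P = MC = 211, so Q = (228 − 211)/0.5 = 34.
CS = ½·(228 − 211)·34 = 289.
In a 4-firm Cournot equilibrium, symmetry and the first-order condition give q = (228 − 211)/(2.5) = 6.8. So Q = 27.2 and P = 214.4.
CS = ½·(228 − 214.4)·27.2 = 184.96.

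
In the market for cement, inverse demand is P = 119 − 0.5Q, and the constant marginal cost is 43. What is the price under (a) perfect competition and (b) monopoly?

Competition: P = 43; Monopoly: P = 81

Competitive firms price at marginal cost: P = 43, giving Q = 152.
The monopolist equates marginal revenue to marginal cost: 119 − Q = 43, so Q = 76. From demand, P = 81.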